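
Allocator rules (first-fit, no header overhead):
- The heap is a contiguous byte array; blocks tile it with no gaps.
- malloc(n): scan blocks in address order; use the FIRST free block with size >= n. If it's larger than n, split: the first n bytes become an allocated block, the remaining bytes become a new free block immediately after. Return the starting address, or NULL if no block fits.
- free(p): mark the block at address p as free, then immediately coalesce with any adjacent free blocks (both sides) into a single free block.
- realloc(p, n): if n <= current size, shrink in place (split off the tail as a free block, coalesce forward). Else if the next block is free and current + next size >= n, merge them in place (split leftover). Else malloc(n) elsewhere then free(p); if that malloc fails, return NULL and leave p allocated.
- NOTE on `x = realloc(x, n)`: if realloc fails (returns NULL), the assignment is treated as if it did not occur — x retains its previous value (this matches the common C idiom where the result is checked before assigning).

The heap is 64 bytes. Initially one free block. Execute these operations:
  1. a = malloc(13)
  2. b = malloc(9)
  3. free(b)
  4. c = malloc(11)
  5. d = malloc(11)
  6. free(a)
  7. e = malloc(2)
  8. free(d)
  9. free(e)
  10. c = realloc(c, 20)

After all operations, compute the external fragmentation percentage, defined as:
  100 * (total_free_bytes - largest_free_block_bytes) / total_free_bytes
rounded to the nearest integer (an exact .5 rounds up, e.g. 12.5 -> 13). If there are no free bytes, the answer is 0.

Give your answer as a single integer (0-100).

Answer: 30

Derivation:
Op 1: a = malloc(13) -> a = 0; heap: [0-12 ALLOC][13-63 FREE]
Op 2: b = malloc(9) -> b = 13; heap: [0-12 ALLOC][13-21 ALLOC][22-63 FREE]
Op 3: free(b) -> (freed b); heap: [0-12 ALLOC][13-63 FREE]
Op 4: c = malloc(11) -> c = 13; heap: [0-12 ALLOC][13-23 ALLOC][24-63 FREE]
Op 5: d = malloc(11) -> d = 24; heap: [0-12 ALLOC][13-23 ALLOC][24-34 ALLOC][35-63 FREE]
Op 6: free(a) -> (freed a); heap: [0-12 FREE][13-23 ALLOC][24-34 ALLOC][35-63 FREE]
Op 7: e = malloc(2) -> e = 0; heap: [0-1 ALLOC][2-12 FREE][13-23 ALLOC][24-34 ALLOC][35-63 FREE]
Op 8: free(d) -> (freed d); heap: [0-1 ALLOC][2-12 FREE][13-23 ALLOC][24-63 FREE]
Op 9: free(e) -> (freed e); heap: [0-12 FREE][13-23 ALLOC][24-63 FREE]
Op 10: c = realloc(c, 20) -> c = 13; heap: [0-12 FREE][13-32 ALLOC][33-63 FREE]
Free blocks: [13 31] total_free=44 largest=31 -> 100*(44-31)/44 = 1300/44 ≈ 29.545 -> rounds to 30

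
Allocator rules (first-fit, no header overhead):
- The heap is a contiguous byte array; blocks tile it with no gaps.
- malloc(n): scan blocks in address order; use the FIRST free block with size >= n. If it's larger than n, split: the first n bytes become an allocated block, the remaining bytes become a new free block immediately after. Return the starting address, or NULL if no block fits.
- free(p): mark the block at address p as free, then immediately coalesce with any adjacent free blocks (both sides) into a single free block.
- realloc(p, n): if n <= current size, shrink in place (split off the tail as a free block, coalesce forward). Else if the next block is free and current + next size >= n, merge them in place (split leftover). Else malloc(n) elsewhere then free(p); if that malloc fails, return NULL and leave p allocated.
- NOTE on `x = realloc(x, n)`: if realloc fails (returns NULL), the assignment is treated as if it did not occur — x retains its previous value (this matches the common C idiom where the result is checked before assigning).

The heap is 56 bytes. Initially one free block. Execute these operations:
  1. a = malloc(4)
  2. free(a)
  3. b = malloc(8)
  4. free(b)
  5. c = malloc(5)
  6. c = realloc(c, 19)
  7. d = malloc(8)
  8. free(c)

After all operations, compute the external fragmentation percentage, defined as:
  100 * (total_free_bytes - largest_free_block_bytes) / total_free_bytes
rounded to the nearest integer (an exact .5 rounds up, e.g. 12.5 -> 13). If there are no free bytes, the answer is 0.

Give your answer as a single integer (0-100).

Op 1: a = malloc(4) -> a = 0; heap: [0-3 ALLOC][4-55 FREE]
Op 2: free(a) -> (freed a); heap: [0-55 FREE]
Op 3: b = malloc(8) -> b = 0; heap: [0-7 ALLOC][8-55 FREE]
Op 4: free(b) -> (freed b); heap: [0-55 FREE]
Op 5: c = malloc(5) -> c = 0; heap: [0-4 ALLOC][5-55 FREE]
Op 6: c = realloc(c, 19) -> c = 0; heap: [0-18 ALLOC][19-55 FREE]
Op 7: d = malloc(8) -> d = 19; heap: [0-18 ALLOC][19-26 ALLOC][27-55 FREE]
Op 8: free(c) -> (freed c); heap: [0-18 FREE][19-26 ALLOC][27-55 FREE]
Free blocks: [19 29] total_free=48 largest=29 -> 100*(48-29)/48 = 1900/48 ≈ 39.583 -> rounds to 40

Answer: 40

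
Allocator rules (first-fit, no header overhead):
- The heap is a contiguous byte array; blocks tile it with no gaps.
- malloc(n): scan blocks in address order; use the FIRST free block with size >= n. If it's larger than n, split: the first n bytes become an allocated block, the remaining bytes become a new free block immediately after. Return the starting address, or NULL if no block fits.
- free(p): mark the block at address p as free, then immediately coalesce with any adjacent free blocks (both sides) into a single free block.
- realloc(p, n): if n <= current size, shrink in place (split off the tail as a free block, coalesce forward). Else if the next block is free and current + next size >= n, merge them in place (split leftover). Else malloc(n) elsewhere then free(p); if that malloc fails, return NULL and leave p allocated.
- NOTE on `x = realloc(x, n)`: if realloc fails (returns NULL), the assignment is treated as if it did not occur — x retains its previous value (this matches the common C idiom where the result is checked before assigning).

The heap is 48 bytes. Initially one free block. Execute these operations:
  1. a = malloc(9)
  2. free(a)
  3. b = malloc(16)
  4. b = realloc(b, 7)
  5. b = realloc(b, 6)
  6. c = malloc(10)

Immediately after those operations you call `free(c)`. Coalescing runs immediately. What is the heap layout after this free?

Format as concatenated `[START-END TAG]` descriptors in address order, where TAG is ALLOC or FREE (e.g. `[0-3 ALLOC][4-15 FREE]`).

Op 1: a = malloc(9) -> a = 0; heap: [0-8 ALLOC][9-47 FREE]
Op 2: free(a) -> (freed a); heap: [0-47 FREE]
Op 3: b = malloc(16) -> b = 0; heap: [0-15 ALLOC][16-47 FREE]
Op 4: b = realloc(b, 7) -> b = 0; heap: [0-6 ALLOC][7-47 FREE]
Op 5: b = realloc(b, 6) -> b = 0; heap: [0-5 ALLOC][6-47 FREE]
Op 6: c = malloc(10) -> c = 6; heap: [0-5 ALLOC][6-15 ALLOC][16-47 FREE]
free(c): c = 6 -> block [6-15 ALLOC]; mark free, coalesce with adjacent free neighbors -> [0-5 ALLOC][6-47 FREE]

Answer: [0-5 ALLOC][6-47 FREE]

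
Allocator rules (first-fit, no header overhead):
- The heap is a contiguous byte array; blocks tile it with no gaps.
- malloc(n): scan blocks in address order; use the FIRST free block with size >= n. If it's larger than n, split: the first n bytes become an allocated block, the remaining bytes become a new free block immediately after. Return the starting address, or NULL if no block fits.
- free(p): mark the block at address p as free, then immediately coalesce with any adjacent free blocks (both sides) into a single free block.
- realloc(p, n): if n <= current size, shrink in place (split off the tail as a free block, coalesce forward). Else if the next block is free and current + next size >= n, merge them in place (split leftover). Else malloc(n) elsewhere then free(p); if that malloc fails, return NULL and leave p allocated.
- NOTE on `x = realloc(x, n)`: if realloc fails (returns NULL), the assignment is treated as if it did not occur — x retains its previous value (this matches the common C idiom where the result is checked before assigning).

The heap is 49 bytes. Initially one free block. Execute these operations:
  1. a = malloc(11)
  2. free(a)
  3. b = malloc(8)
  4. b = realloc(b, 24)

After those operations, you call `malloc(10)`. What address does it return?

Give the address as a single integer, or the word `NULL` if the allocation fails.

Answer: 24

Derivation:
Op 1: a = malloc(11) -> a = 0; heap: [0-10 ALLOC][11-48 FREE]
Op 2: free(a) -> (freed a); heap: [0-48 FREE]
Op 3: b = malloc(8) -> b = 0; heap: [0-7 ALLOC][8-48 FREE]
Op 4: b = realloc(b, 24) -> b = 0; heap: [0-23 ALLOC][24-48 FREE]
malloc(10): first-fit scan over [0-23 ALLOC][24-48 FREE] -> 24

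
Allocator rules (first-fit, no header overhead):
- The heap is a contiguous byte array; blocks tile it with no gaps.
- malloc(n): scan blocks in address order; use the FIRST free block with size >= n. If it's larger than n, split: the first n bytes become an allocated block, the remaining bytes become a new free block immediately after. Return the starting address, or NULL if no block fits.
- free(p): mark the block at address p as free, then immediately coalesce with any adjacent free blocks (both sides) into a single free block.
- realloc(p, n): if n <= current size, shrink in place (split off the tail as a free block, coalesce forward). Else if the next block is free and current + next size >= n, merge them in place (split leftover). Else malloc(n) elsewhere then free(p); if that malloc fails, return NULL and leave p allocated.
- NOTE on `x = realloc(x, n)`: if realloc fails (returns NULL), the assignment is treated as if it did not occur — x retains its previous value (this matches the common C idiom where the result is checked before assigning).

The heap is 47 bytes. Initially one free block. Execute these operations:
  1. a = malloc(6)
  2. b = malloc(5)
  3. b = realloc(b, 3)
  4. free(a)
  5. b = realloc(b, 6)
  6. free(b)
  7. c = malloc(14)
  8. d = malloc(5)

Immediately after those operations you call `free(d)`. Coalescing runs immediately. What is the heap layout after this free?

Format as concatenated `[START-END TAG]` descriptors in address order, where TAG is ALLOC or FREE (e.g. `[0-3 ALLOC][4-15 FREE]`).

Answer: [0-13 ALLOC][14-46 FREE]

Derivation:
Op 1: a = malloc(6) -> a = 0; heap: [0-5 ALLOC][6-46 FREE]
Op 2: b = malloc(5) -> b = 6; heap: [0-5 ALLOC][6-10 ALLOC][11-46 FREE]
Op 3: b = realloc(b, 3) -> b = 6; heap: [0-5 ALLOC][6-8 ALLOC][9-46 FREE]
Op 4: free(a) -> (freed a); heap: [0-5 FREE][6-8 ALLOC][9-46 FREE]
Op 5: b = realloc(b, 6) -> b = 6; heap: [0-5 FREE][6-11 ALLOC][12-46 FREE]
Op 6: free(b) -> (freed b); heap: [0-46 FREE]
Op 7: c = malloc(14) -> c = 0; heap: [0-13 ALLOC][14-46 FREE]
Op 8: d = malloc(5) -> d = 14; heap: [0-13 ALLOC][14-18 ALLOC][19-46 FREE]
free(d): d = 14 -> block [14-18 ALLOC]; mark free, coalesce with adjacent free neighbors -> [0-13 ALLOC][14-46 FREE]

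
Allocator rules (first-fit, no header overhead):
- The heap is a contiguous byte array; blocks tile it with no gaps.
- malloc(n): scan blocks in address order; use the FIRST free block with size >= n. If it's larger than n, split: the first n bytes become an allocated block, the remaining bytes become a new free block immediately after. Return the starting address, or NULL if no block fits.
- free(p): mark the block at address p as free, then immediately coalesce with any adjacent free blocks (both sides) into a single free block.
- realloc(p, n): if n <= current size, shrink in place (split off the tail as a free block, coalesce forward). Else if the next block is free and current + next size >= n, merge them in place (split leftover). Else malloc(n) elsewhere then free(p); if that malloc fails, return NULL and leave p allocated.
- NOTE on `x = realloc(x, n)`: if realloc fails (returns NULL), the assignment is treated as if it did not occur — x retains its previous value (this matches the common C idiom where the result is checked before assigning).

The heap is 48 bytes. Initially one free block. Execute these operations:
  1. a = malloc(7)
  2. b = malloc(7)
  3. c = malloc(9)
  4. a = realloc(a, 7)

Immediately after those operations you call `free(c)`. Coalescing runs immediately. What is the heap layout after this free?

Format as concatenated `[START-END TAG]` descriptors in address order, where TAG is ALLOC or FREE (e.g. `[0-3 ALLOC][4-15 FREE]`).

Op 1: a = malloc(7) -> a = 0; heap: [0-6 ALLOC][7-47 FREE]
Op 2: b = malloc(7) -> b = 7; heap: [0-6 ALLOC][7-13 ALLOC][14-47 FREE]
Op 3: c = malloc(9) -> c = 14; heap: [0-6 ALLOC][7-13 ALLOC][14-22 ALLOC][23-47 FREE]
Op 4: a = realloc(a, 7) -> a = 0; heap: [0-6 ALLOC][7-13 ALLOC][14-22 ALLOC][23-47 FREE]
free(c): c = 14 -> block [14-22 ALLOC]; mark free, coalesce with adjacent free neighbors -> [0-6 ALLOC][7-13 ALLOC][14-47 FREE]

Answer: [0-6 ALLOC][7-13 ALLOC][14-47 FREE]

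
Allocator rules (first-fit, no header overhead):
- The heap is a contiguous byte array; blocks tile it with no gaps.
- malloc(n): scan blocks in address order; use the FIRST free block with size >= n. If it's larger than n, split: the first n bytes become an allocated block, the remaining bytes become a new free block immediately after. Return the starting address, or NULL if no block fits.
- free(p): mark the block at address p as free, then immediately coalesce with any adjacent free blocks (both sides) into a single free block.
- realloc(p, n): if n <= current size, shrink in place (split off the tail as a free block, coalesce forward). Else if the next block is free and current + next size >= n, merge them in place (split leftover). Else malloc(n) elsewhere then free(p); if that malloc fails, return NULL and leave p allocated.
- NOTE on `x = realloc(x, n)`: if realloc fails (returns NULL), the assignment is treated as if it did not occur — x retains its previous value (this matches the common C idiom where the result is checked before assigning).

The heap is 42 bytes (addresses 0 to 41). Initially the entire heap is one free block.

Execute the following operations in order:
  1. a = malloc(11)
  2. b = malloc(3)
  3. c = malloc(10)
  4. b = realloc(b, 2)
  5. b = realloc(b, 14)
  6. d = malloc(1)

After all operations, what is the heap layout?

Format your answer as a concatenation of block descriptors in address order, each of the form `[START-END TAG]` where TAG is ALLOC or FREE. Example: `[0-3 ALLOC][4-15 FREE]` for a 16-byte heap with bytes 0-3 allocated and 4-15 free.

Answer: [0-10 ALLOC][11-11 ALLOC][12-13 FREE][14-23 ALLOC][24-37 ALLOC][38-41 FREE]

Derivation:
Op 1: a = malloc(11) -> a = 0; heap: [0-10 ALLOC][11-41 FREE]
Op 2: b = malloc(3) -> b = 11; heap: [0-10 ALLOC][11-13 ALLOC][14-41 FREE]
Op 3: c = malloc(10) -> c = 14; heap: [0-10 ALLOC][11-13 ALLOC][14-23 ALLOC][24-41 FREE]
Op 4: b = realloc(b, 2) -> b = 11; heap: [0-10 ALLOC][11-12 ALLOC][13-13 FREE][14-23 ALLOC][24-41 FREE]
Op 5: b = realloc(b, 14) -> b = 24; heap: [0-10 ALLOC][11-13 FREE][14-23 ALLOC][24-37 ALLOC][38-41 FREE]
Op 6: d = malloc(1) -> d = 11; heap: [0-10 ALLOC][11-11 ALLOC][12-13 FREE][14-23 ALLOC][24-37 ALLOC][38-41 FREE]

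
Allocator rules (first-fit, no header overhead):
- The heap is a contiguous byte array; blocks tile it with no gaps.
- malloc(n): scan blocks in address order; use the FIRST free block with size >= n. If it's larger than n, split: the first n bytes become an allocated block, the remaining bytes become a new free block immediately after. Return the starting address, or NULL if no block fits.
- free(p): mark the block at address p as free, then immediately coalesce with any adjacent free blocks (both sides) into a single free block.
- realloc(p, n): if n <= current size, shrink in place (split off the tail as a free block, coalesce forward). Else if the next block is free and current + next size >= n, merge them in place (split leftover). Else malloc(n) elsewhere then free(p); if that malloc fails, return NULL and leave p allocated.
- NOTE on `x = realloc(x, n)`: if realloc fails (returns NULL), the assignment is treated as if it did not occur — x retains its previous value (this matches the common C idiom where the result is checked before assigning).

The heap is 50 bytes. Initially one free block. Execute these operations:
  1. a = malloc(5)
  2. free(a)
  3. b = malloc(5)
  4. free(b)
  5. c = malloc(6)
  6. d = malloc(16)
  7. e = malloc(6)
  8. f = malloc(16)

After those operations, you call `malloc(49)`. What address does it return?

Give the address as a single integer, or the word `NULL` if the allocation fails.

Answer: NULL

Derivation:
Op 1: a = malloc(5) -> a = 0; heap: [0-4 ALLOC][5-49 FREE]
Op 2: free(a) -> (freed a); heap: [0-49 FREE]
Op 3: b = malloc(5) -> b = 0; heap: [0-4 ALLOC][5-49 FREE]
Op 4: free(b) -> (freed b); heap: [0-49 FREE]
Op 5: c = malloc(6) -> c = 0; heap: [0-5 ALLOC][6-49 FREE]
Op 6: d = malloc(16) -> d = 6; heap: [0-5 ALLOC][6-21 ALLOC][22-49 FREE]
Op 7: e = malloc(6) -> e = 22; heap: [0-5 ALLOC][6-21 ALLOC][22-27 ALLOC][28-49 FREE]
Op 8: f = malloc(16) -> f = 28; heap: [0-5 ALLOC][6-21 ALLOC][22-27 ALLOC][28-43 ALLOC][44-49 FREE]
malloc(49): first-fit scan over [0-5 ALLOC][6-21 ALLOC][22-27 ALLOC][28-43 ALLOC][44-49 FREE] -> NULL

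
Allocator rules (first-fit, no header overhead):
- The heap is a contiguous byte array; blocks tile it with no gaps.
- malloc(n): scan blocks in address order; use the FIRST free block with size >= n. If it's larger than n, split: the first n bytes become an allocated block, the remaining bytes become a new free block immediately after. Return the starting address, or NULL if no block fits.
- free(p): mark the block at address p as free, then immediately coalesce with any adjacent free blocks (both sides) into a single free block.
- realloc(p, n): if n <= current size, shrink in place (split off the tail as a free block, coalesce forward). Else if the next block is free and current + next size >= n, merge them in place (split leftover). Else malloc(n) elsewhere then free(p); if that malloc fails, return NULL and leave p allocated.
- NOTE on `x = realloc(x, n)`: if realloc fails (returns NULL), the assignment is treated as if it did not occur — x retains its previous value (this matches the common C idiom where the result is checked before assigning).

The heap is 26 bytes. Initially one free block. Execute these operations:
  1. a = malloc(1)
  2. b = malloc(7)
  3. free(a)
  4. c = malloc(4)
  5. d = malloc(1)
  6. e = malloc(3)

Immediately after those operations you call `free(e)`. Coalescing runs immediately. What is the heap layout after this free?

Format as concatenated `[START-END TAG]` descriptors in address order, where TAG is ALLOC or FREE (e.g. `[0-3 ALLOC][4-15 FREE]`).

Op 1: a = malloc(1) -> a = 0; heap: [0-0 ALLOC][1-25 FREE]
Op 2: b = malloc(7) -> b = 1; heap: [0-0 ALLOC][1-7 ALLOC][8-25 FREE]
Op 3: free(a) -> (freed a); heap: [0-0 FREE][1-7 ALLOC][8-25 FREE]
Op 4: c = malloc(4) -> c = 8; heap: [0-0 FREE][1-7 ALLOC][8-11 ALLOC][12-25 FREE]
Op 5: d = malloc(1) -> d = 0; heap: [0-0 ALLOC][1-7 ALLOC][8-11 ALLOC][12-25 FREE]
Op 6: e = malloc(3) -> e = 12; heap: [0-0 ALLOC][1-7 ALLOC][8-11 ALLOC][12-14 ALLOC][15-25 FREE]
free(e): e = 12 -> block [12-14 ALLOC]; mark free, coalesce with adjacent free neighbors -> [0-0 ALLOC][1-7 ALLOC][8-11 ALLOC][12-25 FREE]

Answer: [0-0 ALLOC][1-7 ALLOC][8-11 ALLOC][12-25 FREE]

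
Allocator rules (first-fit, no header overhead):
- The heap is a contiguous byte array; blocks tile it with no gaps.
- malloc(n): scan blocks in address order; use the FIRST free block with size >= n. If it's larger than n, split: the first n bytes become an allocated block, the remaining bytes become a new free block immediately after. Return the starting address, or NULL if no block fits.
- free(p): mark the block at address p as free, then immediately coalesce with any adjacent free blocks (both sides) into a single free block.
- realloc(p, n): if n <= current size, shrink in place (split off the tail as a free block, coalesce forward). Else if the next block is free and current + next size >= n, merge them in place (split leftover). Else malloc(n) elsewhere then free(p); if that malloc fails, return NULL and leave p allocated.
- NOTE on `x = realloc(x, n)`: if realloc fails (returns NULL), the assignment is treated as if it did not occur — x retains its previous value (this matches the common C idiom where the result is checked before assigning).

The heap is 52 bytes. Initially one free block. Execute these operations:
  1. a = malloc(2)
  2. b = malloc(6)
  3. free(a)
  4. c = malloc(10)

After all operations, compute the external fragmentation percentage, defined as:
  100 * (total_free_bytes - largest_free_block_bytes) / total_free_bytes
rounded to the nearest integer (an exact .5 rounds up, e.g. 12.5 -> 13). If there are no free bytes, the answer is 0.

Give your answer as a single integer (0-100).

Op 1: a = malloc(2) -> a = 0; heap: [0-1 ALLOC][2-51 FREE]
Op 2: b = malloc(6) -> b = 2; heap: [0-1 ALLOC][2-7 ALLOC][8-51 FREE]
Op 3: free(a) -> (freed a); heap: [0-1 FREE][2-7 ALLOC][8-51 FREE]
Op 4: c = malloc(10) -> c = 8; heap: [0-1 FREE][2-7 ALLOC][8-17 ALLOC][18-51 FREE]
Free blocks: [2 34] total_free=36 largest=34 -> 100*(36-34)/36 = 200/36 ≈ 5.556 -> rounds to 6

Answer: 6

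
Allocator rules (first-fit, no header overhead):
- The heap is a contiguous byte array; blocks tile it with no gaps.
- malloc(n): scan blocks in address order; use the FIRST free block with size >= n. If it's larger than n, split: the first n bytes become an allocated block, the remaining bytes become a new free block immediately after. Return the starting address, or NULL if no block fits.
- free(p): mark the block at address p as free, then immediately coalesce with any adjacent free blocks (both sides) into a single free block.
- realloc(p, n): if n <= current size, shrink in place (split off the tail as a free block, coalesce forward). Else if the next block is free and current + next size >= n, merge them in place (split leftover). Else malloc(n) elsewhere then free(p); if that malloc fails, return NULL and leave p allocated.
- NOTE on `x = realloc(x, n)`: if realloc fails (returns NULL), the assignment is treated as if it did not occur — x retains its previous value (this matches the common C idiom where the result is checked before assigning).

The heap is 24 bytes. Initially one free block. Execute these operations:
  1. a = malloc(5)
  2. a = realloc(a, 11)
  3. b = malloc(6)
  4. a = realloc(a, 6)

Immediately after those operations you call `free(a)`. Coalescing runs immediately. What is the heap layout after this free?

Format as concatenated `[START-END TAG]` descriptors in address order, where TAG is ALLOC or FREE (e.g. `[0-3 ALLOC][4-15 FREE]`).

Answer: [0-10 FREE][11-16 ALLOC][17-23 FREE]

Derivation:
Op 1: a = malloc(5) -> a = 0; heap: [0-4 ALLOC][5-23 FREE]
Op 2: a = realloc(a, 11) -> a = 0; heap: [0-10 ALLOC][11-23 FREE]
Op 3: b = malloc(6) -> b = 11; heap: [0-10 ALLOC][11-16 ALLOC][17-23 FREE]
Op 4: a = realloc(a, 6) -> a = 0; heap: [0-5 ALLOC][6-10 FREE][11-16 ALLOC][17-23 FREE]
free(a): a = 0 -> block [0-5 ALLOC]; mark free, coalesce with adjacent free neighbors -> [0-10 FREE][11-16 ALLOC][17-23 FREE]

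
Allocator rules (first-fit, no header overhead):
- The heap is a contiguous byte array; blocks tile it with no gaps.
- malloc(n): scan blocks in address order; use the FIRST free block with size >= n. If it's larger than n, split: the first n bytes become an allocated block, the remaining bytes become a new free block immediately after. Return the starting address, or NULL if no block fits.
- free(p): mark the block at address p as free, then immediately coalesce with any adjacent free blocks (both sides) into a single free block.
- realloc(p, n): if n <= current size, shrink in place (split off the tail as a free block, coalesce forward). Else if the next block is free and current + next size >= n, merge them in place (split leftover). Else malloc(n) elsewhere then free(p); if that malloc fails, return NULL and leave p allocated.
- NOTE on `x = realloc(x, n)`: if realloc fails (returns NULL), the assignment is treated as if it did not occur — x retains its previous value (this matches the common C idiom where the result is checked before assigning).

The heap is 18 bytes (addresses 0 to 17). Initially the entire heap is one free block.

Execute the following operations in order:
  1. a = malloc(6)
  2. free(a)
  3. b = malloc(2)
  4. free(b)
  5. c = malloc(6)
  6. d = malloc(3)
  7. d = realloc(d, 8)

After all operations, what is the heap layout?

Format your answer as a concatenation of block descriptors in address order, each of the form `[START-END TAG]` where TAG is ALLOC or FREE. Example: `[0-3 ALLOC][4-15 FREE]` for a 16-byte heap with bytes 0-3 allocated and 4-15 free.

Answer: [0-5 ALLOC][6-13 ALLOC][14-17 FREE]

Derivation:
Op 1: a = malloc(6) -> a = 0; heap: [0-5 ALLOC][6-17 FREE]
Op 2: free(a) -> (freed a); heap: [0-17 FREE]
Op 3: b = malloc(2) -> b = 0; heap: [0-1 ALLOC][2-17 FREE]
Op 4: free(b) -> (freed b); heap: [0-17 FREE]
Op 5: c = malloc(6) -> c = 0; heap: [0-5 ALLOC][6-17 FREE]
Op 6: d = malloc(3) -> d = 6; heap: [0-5 ALLOC][6-8 ALLOC][9-17 FREE]
Op 7: d = realloc(d, 8) -> d = 6; heap: [0-5 ALLOC][6-13 ALLOC][14-17 FREE]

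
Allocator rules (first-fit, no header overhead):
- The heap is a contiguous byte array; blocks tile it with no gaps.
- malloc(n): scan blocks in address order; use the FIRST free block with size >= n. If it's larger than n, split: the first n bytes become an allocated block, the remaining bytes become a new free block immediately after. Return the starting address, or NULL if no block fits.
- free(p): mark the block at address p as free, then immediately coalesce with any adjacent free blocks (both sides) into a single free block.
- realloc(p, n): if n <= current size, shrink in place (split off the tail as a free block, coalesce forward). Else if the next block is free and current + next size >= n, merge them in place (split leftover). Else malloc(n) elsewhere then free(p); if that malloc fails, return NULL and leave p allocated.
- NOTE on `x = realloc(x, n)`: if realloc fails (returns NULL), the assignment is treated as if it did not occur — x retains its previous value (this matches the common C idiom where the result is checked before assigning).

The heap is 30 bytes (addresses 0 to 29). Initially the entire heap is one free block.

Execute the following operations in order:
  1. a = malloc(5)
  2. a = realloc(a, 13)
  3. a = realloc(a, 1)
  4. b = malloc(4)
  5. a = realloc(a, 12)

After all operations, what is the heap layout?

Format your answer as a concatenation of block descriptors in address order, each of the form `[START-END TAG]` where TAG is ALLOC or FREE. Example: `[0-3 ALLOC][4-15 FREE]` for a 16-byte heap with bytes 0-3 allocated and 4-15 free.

Op 1: a = malloc(5) -> a = 0; heap: [0-4 ALLOC][5-29 FREE]
Op 2: a = realloc(a, 13) -> a = 0; heap: [0-12 ALLOC][13-29 FREE]
Op 3: a = realloc(a, 1) -> a = 0; heap: [0-0 ALLOC][1-29 FREE]
Op 4: b = malloc(4) -> b = 1; heap: [0-0 ALLOC][1-4 ALLOC][5-29 FREE]
Op 5: a = realloc(a, 12) -> a = 5; heap: [0-0 FREE][1-4 ALLOC][5-16 ALLOC][17-29 FREE]

Answer: [0-0 FREE][1-4 ALLOC][5-16 ALLOC][17-29 FREE]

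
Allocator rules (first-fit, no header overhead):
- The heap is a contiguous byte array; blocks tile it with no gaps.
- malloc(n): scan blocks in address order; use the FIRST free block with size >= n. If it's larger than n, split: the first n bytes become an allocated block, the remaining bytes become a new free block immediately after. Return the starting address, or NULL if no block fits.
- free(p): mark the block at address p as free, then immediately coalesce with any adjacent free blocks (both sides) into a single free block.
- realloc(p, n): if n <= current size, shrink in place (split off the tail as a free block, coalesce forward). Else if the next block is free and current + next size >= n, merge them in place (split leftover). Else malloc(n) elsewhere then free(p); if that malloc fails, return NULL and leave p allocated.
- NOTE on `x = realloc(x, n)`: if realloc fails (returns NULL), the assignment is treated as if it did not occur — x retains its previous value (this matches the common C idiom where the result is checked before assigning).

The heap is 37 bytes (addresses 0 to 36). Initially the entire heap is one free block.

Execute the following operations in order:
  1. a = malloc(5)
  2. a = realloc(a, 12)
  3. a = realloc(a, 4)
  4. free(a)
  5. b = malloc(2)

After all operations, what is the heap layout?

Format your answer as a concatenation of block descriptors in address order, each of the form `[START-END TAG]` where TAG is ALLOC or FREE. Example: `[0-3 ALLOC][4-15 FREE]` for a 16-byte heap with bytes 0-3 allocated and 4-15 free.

Answer: [0-1 ALLOC][2-36 FREE]

Derivation:
Op 1: a = malloc(5) -> a = 0; heap: [0-4 ALLOC][5-36 FREE]
Op 2: a = realloc(a, 12) -> a = 0; heap: [0-11 ALLOC][12-36 FREE]
Op 3: a = realloc(a, 4) -> a = 0; heap: [0-3 ALLOC][4-36 FREE]
Op 4: free(a) -> (freed a); heap: [0-36 FREE]
Op 5: b = malloc(2) -> b = 0; heap: [0-1 ALLOC][2-36 FREE]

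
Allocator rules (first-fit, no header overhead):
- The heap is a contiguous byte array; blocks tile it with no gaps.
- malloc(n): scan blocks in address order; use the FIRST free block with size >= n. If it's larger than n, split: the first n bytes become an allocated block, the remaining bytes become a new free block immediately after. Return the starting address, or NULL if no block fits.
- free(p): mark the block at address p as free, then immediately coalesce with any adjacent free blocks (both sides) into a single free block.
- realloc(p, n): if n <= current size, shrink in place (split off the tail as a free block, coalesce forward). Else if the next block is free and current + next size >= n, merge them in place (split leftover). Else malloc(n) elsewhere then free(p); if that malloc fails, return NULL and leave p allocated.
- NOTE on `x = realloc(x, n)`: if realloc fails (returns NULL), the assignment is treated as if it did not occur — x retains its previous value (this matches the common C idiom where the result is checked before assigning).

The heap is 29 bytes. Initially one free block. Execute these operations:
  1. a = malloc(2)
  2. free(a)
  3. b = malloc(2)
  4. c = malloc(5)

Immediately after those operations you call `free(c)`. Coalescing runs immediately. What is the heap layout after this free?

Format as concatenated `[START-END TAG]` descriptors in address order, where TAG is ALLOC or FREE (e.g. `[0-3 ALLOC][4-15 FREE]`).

Answer: [0-1 ALLOC][2-28 FREE]

Derivation:
Op 1: a = malloc(2) -> a = 0; heap: [0-1 ALLOC][2-28 FREE]
Op 2: free(a) -> (freed a); heap: [0-28 FREE]
Op 3: b = malloc(2) -> b = 0; heap: [0-1 ALLOC][2-28 FREE]
Op 4: c = malloc(5) -> c = 2; heap: [0-1 ALLOC][2-6 ALLOC][7-28 FREE]
free(c): c = 2 -> block [2-6 ALLOC]; mark free, coalesce with adjacent free neighbors -> [0-1 ALLOC][2-28 FREE]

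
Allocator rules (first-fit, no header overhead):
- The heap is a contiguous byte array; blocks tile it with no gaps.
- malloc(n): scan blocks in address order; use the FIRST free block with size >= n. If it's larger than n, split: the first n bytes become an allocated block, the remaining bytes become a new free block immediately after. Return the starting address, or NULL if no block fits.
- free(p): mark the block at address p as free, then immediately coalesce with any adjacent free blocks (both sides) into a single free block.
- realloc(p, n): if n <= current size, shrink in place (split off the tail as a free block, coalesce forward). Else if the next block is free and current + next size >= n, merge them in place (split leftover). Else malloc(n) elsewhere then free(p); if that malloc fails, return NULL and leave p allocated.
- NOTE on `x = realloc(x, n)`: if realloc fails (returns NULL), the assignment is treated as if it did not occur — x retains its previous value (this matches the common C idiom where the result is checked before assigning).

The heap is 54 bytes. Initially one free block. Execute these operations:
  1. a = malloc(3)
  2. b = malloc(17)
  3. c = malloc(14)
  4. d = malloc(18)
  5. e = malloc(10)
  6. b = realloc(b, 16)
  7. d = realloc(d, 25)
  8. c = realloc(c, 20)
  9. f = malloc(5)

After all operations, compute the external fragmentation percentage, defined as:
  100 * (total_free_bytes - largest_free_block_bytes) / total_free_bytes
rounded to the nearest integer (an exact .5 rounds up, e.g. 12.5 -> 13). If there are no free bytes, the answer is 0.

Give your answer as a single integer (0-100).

Op 1: a = malloc(3) -> a = 0; heap: [0-2 ALLOC][3-53 FREE]
Op 2: b = malloc(17) -> b = 3; heap: [0-2 ALLOC][3-19 ALLOC][20-53 FREE]
Op 3: c = malloc(14) -> c = 20; heap: [0-2 ALLOC][3-19 ALLOC][20-33 ALLOC][34-53 FREE]
Op 4: d = malloc(18) -> d = 34; heap: [0-2 ALLOC][3-19 ALLOC][20-33 ALLOC][34-51 ALLOC][52-53 FREE]
Op 5: e = malloc(10) -> e = NULL; heap: [0-2 ALLOC][3-19 ALLOC][20-33 ALLOC][34-51 ALLOC][52-53 FREE]
Op 6: b = realloc(b, 16) -> b = 3; heap: [0-2 ALLOC][3-18 ALLOC][19-19 FREE][20-33 ALLOC][34-51 ALLOC][52-53 FREE]
Op 7: d = realloc(d, 25) -> NULL (d unchanged); heap: [0-2 ALLOC][3-18 ALLOC][19-19 FREE][20-33 ALLOC][34-51 ALLOC][52-53 FREE]
Op 8: c = realloc(c, 20) -> NULL (c unchanged); heap: [0-2 ALLOC][3-18 ALLOC][19-19 FREE][20-33 ALLOC][34-51 ALLOC][52-53 FREE]
Op 9: f = malloc(5) -> f = NULL; heap: [0-2 ALLOC][3-18 ALLOC][19-19 FREE][20-33 ALLOC][34-51 ALLOC][52-53 FREE]
Free blocks: [1 2] total_free=3 largest=2 -> 100*(3-2)/3 = 100/3 ≈ 33.333 -> rounds to 33

Answer: 33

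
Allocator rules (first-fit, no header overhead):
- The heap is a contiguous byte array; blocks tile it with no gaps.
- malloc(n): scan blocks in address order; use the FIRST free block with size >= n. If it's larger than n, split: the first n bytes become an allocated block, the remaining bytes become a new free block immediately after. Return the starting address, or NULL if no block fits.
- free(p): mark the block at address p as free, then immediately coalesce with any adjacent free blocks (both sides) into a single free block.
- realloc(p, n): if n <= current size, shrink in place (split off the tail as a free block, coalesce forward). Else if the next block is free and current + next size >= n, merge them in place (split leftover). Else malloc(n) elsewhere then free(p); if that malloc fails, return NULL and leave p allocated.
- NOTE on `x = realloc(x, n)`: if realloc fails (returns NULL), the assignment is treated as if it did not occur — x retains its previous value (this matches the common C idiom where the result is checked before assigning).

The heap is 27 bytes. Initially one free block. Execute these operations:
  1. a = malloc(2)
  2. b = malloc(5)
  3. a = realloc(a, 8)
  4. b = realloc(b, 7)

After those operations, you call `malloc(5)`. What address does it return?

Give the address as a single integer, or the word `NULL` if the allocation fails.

Answer: 0

Derivation:
Op 1: a = malloc(2) -> a = 0; heap: [0-1 ALLOC][2-26 FREE]
Op 2: b = malloc(5) -> b = 2; heap: [0-1 ALLOC][2-6 ALLOC][7-26 FREE]
Op 3: a = realloc(a, 8) -> a = 7; heap: [0-1 FREE][2-6 ALLOC][7-14 ALLOC][15-26 FREE]
Op 4: b = realloc(b, 7) -> b = 15; heap: [0-6 FREE][7-14 ALLOC][15-21 ALLOC][22-26 FREE]
malloc(5): first-fit scan over [0-6 FREE][7-14 ALLOC][15-21 ALLOC][22-26 FREE] -> 0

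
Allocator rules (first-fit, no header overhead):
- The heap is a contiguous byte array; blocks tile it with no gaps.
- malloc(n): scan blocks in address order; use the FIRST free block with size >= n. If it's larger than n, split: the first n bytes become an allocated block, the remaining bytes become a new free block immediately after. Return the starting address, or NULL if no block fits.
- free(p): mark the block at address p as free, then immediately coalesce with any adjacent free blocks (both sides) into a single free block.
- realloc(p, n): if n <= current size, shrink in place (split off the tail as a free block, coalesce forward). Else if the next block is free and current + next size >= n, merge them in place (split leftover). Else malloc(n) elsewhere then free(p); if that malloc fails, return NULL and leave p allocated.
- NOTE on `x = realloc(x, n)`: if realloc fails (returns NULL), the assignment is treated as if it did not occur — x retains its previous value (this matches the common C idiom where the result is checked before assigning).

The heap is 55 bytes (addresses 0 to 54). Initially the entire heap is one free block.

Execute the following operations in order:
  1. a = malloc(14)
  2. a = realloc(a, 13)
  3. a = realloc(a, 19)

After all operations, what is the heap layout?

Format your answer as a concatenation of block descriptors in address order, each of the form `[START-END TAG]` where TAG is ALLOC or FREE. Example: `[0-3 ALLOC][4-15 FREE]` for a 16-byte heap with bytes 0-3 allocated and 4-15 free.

Answer: [0-18 ALLOC][19-54 FREE]

Derivation:
Op 1: a = malloc(14) -> a = 0; heap: [0-13 ALLOC][14-54 FREE]
Op 2: a = realloc(a, 13) -> a = 0; heap: [0-12 ALLOC][13-54 FREE]
Op 3: a = realloc(a, 19) -> a = 0; heap: [0-18 ALLOC][19-54 FREE]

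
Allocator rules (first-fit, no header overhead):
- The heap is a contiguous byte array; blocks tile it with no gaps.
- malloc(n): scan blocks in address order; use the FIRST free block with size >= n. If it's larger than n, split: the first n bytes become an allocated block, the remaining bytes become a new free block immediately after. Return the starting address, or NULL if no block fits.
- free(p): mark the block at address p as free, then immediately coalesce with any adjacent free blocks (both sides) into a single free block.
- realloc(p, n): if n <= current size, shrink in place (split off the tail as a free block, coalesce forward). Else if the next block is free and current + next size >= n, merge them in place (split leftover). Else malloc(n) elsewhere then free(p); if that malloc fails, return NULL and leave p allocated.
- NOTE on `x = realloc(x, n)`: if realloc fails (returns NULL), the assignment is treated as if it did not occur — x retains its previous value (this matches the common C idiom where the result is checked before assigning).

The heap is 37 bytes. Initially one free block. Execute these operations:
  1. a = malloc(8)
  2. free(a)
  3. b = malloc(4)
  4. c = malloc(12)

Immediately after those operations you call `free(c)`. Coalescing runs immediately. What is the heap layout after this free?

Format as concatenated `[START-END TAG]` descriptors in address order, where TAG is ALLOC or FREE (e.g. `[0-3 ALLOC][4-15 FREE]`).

Answer: [0-3 ALLOC][4-36 FREE]

Derivation:
Op 1: a = malloc(8) -> a = 0; heap: [0-7 ALLOC][8-36 FREE]
Op 2: free(a) -> (freed a); heap: [0-36 FREE]
Op 3: b = malloc(4) -> b = 0; heap: [0-3 ALLOC][4-36 FREE]
Op 4: c = malloc(12) -> c = 4; heap: [0-3 ALLOC][4-15 ALLOC][16-36 FREE]
free(c): c = 4 -> block [4-15 ALLOC]; mark free, coalesce with adjacent free neighbors -> [0-3 ALLOC][4-36 FREE]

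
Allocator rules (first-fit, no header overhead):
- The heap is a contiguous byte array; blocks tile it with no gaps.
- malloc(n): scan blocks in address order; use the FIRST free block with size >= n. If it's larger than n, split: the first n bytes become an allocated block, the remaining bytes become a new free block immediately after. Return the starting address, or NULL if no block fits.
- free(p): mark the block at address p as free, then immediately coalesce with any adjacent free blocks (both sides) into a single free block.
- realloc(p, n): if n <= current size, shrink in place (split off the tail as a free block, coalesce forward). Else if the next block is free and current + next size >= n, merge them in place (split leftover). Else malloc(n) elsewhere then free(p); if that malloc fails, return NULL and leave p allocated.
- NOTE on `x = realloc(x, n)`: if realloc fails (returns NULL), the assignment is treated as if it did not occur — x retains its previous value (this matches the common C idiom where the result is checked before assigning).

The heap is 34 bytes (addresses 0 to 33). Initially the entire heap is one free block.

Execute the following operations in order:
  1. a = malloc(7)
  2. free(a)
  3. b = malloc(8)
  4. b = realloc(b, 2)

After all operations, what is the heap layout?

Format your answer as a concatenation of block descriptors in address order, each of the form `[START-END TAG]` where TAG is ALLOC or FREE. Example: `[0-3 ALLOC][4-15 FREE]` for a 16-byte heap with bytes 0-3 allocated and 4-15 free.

Op 1: a = malloc(7) -> a = 0; heap: [0-6 ALLOC][7-33 FREE]
Op 2: free(a) -> (freed a); heap: [0-33 FREE]
Op 3: b = malloc(8) -> b = 0; heap: [0-7 ALLOC][8-33 FREE]
Op 4: b = realloc(b, 2) -> b = 0; heap: [0-1 ALLOC][2-33 FREE]

Answer: [0-1 ALLOC][2-33 FREE]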